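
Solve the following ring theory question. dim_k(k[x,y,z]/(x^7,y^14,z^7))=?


Basis: x^iy^jz^k, i<7,j<14,k<7
7*14*7=686


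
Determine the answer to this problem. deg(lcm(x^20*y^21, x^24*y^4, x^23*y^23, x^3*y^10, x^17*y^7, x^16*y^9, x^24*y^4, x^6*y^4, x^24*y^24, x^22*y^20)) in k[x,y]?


lcm = componentwise max:
x: max(20,24,23,3,17,16,24,6,24,22)=24
y: max(21,4,23,10,7,9,4,4,24,20)=24
Total=24+24=48


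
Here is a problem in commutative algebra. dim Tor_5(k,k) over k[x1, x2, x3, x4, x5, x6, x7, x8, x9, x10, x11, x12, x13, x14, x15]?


Koszul: C(n,i)=C(15,5)=3003


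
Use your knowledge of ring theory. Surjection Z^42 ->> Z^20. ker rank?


rank(ker) = 42-20 = 22


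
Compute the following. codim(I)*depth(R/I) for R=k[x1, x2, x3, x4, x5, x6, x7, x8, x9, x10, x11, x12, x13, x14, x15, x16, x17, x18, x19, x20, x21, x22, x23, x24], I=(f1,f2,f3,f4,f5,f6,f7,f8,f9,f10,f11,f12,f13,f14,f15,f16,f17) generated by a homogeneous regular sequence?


codim=17, depth=dim(R/I)=24-17=7
Product=17*7=119


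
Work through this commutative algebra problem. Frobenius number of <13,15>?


gcd(13,15)=1 => F=ab-a-b=13*15-13-15=195-28=167


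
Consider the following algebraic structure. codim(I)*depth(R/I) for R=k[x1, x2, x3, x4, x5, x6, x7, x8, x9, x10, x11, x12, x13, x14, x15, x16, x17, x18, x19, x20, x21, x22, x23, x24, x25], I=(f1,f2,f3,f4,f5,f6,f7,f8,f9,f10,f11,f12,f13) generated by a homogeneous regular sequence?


codim=13, depth=dim(R/I)=25-13=12
Product=13*12=156


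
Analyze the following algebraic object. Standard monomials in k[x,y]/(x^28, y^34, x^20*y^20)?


k[x,y]/I, I = (x^28, y^34, x^20*y^20)
Rect: 28x34=952. Corner: (28-20)x(34-20)=112.
dim = 952-112 = 840


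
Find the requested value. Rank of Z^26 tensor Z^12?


rank(M(x)N) = rank(M)*rank(N)
26*12 = 312


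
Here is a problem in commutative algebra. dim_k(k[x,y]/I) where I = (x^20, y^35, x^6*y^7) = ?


k[x,y]/I, I = (x^20, y^35, x^6*y^7)
Rect: 20x35=700. Corner: (20-6)x(35-7)=392.
dim = 700-392 = 308


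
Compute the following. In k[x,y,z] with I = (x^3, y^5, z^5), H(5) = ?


Need i<3, j<5, k<5 with i+j+k=5.
For each i, j ranges over max(0,5-i-4)..min(4,5-i):
  i=0: j in [1,4] -> 4
  i=1: j in [0,4] -> 5
  i=2: j in [0,3] -> 4
H(5) = 4+5+4 = 13


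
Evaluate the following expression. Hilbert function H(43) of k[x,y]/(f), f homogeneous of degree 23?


H(t)=d for t>=d-1.
d=23, t=43
H(43)=23


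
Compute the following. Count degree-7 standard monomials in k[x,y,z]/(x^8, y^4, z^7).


Need i<8, j<4, k<7 with i+j+k=7.
For each i, j ranges over max(0,7-i-6)..min(3,7-i):
  i=0: j in [1,3] -> 3
  i=1: j in [0,3] -> 4
  i=2: j in [0,3] -> 4
  i=3: j in [0,3] -> 4
  i=4: j in [0,3] -> 4
  i=5: j in [0,2] -> 3
  i=6: j in [0,1] -> 2
  i=7: j in [0,0] -> 1
H(7) = 3+4+4+4+4+3+2+1 = 25


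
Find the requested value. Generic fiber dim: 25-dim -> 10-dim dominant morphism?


dim(fiber)=dim(X)-dim(Y)=25-10=15


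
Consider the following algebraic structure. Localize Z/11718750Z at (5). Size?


5-primary part: 11718750=5^9*6
Size=5^9=1953125


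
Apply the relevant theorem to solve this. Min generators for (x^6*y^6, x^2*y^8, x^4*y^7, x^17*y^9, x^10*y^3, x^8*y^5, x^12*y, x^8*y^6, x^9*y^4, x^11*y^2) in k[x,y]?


Remove redundant (divisible by others).
x^17*y^9 redundant.
x^8*y^6 redundant.
Min: x^12*y, x^11*y^2, x^10*y^3, x^9*y^4, x^8*y^5, x^6*y^6, x^4*y^7, x^2*y^8
Count=8


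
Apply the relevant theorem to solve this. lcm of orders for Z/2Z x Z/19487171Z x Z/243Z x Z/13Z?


Exponent = lcm of the cyclic orders; pairwise coprime => product.
2^1*11^7*3^5*13^1=2*19487171*243*13=123119946378


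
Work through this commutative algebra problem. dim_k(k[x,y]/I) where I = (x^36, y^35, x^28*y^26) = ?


k[x,y]/I, I = (x^36, y^35, x^28*y^26)
Rect: 36x35=1260. Corner: (36-28)x(35-26)=72.
dim = 1260-72 = 1188


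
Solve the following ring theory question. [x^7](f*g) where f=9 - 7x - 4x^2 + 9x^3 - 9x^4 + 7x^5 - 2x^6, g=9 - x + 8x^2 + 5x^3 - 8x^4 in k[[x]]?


[x^7] = sum a_i*b_j, i+j=7
  9*-8=-72
  -9*5=-45
  7*8=56
  -2*-1=2
Sum=-59


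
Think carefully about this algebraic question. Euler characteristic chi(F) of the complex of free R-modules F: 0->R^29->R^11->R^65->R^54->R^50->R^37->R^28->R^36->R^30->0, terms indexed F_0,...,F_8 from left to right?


chi = sum (-1)^i * rank:
(-1)^0*29=29
(-1)^1*11=-11
(-1)^2*65=65
(-1)^3*54=-54
(-1)^4*50=50
(-1)^5*37=-37
(-1)^6*28=28
(-1)^7*36=-36
(-1)^8*30=30
chi=64


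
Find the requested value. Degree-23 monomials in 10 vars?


C(d+n-1,n-1)=C(32,9)=28048800


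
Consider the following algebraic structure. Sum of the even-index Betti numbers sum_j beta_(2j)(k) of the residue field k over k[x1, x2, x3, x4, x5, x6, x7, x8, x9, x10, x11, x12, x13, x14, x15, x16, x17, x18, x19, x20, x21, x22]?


Koszul resolution: beta_i(k)=C(n,i), n=22
sum_even C(22,i) = 2^(n-1) = 2^21 = 2097152


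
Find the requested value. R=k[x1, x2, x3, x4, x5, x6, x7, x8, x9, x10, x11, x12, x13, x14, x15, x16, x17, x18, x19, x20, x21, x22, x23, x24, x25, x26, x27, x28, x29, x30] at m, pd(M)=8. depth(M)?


pd+depth=depth(R)=30
depth=30-8=22


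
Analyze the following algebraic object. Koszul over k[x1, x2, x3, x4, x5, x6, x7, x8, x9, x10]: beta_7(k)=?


C(n,i)=C(10,7)=120


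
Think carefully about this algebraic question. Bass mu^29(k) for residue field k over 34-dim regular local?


C(n,i)=C(34,29)=278256


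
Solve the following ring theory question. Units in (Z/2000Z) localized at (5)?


Local ring = Z/125Z.
phi(125) = 5^2*(5-1) = 100


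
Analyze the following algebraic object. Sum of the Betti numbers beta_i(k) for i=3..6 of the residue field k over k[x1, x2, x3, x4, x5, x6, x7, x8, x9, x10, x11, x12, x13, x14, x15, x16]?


Koszul resolution: beta_i(k)=C(n,i), n=16
C(16,3)=560, C(16,4)=1820, C(16,5)=4368, C(16,6)=8008
Sum=14756


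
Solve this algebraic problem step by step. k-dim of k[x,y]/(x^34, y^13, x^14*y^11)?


k[x,y]/I, I = (x^34, y^13, x^14*y^11)
Rect: 34x13=442. Corner: (34-14)x(13-11)=40.
dim = 442-40 = 402


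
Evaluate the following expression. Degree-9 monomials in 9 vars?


C(d+n-1,n-1)=C(17,8)=24310


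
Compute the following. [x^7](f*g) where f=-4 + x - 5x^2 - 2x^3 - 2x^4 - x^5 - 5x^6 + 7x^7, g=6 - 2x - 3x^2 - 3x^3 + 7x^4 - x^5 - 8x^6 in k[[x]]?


[x^7] = sum a_i*b_j, i+j=7
  1*-8=-8
  -5*-1=5
  -2*7=-14
  -2*-3=6
  -1*-3=3
  -5*-2=10
  7*6=42
Sum=44


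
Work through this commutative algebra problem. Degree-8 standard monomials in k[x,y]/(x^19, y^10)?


k[x,y], I = (x^19, y^10), d = 8
Need i < 19 and d-i < 10.
Range: 0 <= i <= 8.
H(8) = 9


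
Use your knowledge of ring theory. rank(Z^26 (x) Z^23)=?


rank(M(x)N) = rank(M)*rank(N)
26*23 = 598


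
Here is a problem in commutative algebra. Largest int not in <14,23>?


gcd(14,23)=1 => F=ab-a-b=14*23-14-23=322-37=285


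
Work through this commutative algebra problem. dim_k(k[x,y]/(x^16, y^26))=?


Basis: x^i*y^j, i<16, j<26
16*26=416


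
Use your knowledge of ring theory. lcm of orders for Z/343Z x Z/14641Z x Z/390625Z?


Exponent = lcm of the cyclic orders; pairwise coprime => product.
7^3*11^4*5^8=343*14641*390625=1961665234375


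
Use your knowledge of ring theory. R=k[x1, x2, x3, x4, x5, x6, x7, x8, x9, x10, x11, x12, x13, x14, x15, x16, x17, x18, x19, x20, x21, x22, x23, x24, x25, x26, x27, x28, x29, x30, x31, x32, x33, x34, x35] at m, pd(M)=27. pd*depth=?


pd+depth=35
depth=35-27=8
pd*depth=27*8=216


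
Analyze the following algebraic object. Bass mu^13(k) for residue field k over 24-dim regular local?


C(n,i)=C(24,13)=2496144


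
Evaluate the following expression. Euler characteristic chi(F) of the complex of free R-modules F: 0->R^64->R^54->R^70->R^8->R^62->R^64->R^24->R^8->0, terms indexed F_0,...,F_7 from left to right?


chi = sum (-1)^i * rank:
(-1)^0*64=64
(-1)^1*54=-54
(-1)^2*70=70
(-1)^3*8=-8
(-1)^4*62=62
(-1)^5*64=-64
(-1)^6*24=24
(-1)^7*8=-8
chi=86


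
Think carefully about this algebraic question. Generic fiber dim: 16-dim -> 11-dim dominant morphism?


dim(fiber)=dim(X)-dim(Y)=16-11=5


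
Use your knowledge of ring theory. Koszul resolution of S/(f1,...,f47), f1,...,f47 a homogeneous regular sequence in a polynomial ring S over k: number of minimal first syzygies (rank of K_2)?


Regular sequence => Koszul complex is the minimal free resolution.
Syz_1 minimally generated by Koszul relations f_i*e_j - f_j*e_i (i<j): mu(Syz_1) = beta_2 = C(m,2) = m(m-1)/2
m=47
47*46/2 = 1081


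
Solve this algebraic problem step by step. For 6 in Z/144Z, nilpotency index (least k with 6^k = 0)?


6^k mod 144:
k=1: 6
k=2: 36
k=3: 72
k=4: 0
First zero at k = 4


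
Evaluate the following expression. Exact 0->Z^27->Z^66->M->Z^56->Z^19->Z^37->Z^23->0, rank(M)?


Alt sum=0:
(-1)^0*27 + (-1)^1*66 + (-1)^2*? + (-1)^3*56 + (-1)^4*19 + (-1)^5*37 + (-1)^6*23=0
rank(M)=90


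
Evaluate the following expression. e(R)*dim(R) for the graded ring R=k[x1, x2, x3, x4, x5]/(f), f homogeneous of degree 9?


e(R)=deg(f)=9, dim(R)=5-1=4
e*dim=9*4=36


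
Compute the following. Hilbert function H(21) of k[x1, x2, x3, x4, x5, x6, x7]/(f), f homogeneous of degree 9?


C(27,6)-C(18,6)=296010-18564=277446


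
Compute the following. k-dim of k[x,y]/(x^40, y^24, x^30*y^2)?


k[x,y]/I, I = (x^40, y^24, x^30*y^2)
Rect: 40x24=960. Corner: (40-30)x(24-2)=220.
dim = 960-220 = 740


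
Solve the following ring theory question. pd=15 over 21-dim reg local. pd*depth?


pd+depth=21
depth=21-15=6
pd*depth=15*6=90


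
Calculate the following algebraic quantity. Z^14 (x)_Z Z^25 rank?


rank(M(x)N) = rank(M)*rank(N)
14*25 = 350


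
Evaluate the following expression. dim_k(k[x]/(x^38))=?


Basis: 1,x,...,x^37
dim=38


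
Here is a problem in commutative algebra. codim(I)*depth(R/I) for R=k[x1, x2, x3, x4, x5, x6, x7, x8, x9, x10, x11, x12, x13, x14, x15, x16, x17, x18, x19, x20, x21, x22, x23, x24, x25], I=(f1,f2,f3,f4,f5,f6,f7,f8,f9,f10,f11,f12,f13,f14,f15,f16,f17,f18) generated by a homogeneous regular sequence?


codim=18, depth=dim(R/I)=25-18=7
Product=18*7=126


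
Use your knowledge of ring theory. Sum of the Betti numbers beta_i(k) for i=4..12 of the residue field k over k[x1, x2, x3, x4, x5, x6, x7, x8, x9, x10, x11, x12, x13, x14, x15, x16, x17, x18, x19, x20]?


Koszul resolution: beta_i(k)=C(n,i), n=20
C(20,4)=4845, C(20,5)=15504, C(20,6)=38760, C(20,7)=77520, C(20,8)=125970, C(20,9)=167960, C(20,10)=184756, C(20,11)=167960, C(20,12)=125970
Sum=909245


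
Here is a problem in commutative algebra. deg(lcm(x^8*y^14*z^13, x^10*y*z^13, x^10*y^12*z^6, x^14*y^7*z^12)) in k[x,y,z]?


lcm = componentwise max:
x: max(8,10,10,14)=14
y: max(14,1,12,7)=14
z: max(13,13,6,12)=13
Total=14+14+13=41


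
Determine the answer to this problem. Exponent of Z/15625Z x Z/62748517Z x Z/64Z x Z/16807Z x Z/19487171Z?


Exponent = lcm of the cyclic orders; pairwise coprime => product.
5^6*13^7*2^6*7^5*11^7=15625*62748517*64*16807*19487171=20551449694592265449000000


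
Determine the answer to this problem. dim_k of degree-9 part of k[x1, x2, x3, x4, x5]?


C(d+n-1,n-1)=C(13,4)=715


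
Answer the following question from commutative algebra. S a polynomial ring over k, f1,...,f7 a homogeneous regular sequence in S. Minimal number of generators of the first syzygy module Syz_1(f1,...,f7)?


Regular sequence => Koszul complex is the minimal free resolution.
Syz_1 minimally generated by Koszul relations f_i*e_j - f_j*e_i (i<j): mu(Syz_1) = beta_2 = C(m,2) = m(m-1)/2
m=7
7*6/2 = 21


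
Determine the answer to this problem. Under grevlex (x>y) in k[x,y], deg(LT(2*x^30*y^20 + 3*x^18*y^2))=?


LT: 2*x^30*y^20
deg_x=30, deg_y=20
Total=30+20=50


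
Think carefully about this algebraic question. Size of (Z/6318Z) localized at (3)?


3-primary part: 6318=3^5*26
Size=3^5=243


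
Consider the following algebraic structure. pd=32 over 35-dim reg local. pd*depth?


pd+depth=35
depth=35-32=3
pd*depth=32*3=96


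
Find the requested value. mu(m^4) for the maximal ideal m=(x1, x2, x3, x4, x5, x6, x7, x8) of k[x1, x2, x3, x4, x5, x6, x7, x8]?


Graded Nakayama: mu(m^d) = dim_k (m^d/m^(d+1)) = #degree-4 monomials in 8 vars
C(n+d-1,d)=C(11,4)=330


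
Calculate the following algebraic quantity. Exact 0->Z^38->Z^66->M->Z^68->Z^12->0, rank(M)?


Alt sum=0:
(-1)^0*38 + (-1)^1*66 + (-1)^2*? + (-1)^3*68 + (-1)^4*12=0
rank(M)=84


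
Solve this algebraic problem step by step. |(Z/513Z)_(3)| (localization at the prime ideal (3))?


3-primary part: 513=3^3*19
Size=3^3=27


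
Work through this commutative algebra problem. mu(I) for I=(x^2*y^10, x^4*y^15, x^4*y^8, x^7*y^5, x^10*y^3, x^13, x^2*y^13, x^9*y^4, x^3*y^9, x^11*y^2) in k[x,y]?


Remove redundant (divisible by others).
x^2*y^13 redundant.
x^4*y^15 redundant.
Min: x^13, x^11*y^2, x^10*y^3, x^9*y^4, x^7*y^5, x^4*y^8, x^3*y^9, x^2*y^10
Count=8


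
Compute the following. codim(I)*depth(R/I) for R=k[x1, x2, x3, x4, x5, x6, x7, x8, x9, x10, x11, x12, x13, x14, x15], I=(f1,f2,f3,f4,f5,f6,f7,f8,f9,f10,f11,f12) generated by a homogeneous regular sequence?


codim=12, depth=dim(R/I)=15-12=3
Product=12*3=36


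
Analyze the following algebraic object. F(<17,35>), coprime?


gcd(17,35)=1 => F=ab-a-b=17*35-17-35=595-52=543


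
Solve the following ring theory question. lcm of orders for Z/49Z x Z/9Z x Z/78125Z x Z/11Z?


Exponent = lcm of the cyclic orders; pairwise coprime => product.
7^2*3^2*5^7*11^1=49*9*78125*11=378984375


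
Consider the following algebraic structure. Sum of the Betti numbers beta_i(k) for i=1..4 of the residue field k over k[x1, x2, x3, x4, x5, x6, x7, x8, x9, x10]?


Koszul resolution: beta_i(k)=C(n,i), n=10
C(10,1)=10, C(10,2)=45, C(10,3)=120, C(10,4)=210
Sum=385


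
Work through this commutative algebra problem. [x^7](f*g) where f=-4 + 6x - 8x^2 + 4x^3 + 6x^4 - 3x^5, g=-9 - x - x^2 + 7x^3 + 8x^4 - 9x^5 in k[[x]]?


[x^7] = sum a_i*b_j, i+j=7
  -8*-9=72
  4*8=32
  6*7=42
  -3*-1=3
Sum=149


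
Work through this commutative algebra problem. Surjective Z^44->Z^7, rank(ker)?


rank(ker) = 44-7 = 37


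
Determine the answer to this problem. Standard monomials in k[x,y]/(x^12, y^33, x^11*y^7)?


k[x,y]/I, I = (x^12, y^33, x^11*y^7)
Rect: 12x33=396. Corner: (12-11)x(33-7)=26.
dim = 396-26 = 370


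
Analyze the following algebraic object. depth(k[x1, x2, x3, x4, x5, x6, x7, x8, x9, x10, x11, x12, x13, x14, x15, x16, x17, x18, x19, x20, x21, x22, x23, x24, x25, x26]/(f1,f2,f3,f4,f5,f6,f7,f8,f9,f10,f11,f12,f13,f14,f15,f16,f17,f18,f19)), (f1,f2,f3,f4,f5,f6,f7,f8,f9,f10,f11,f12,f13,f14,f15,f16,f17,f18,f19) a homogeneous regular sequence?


depth(R)=26
depth(R/I)=26-19=7


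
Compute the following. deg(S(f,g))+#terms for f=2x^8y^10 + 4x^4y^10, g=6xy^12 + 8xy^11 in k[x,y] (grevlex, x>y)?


LT(f)=2x^8y^10, LT(g)=6xy^12
lcm(LM)=x^8y^12
S(f,g) (scaled by 12 to clear denominators) = 6y^2*f - 2x^7*g = -16x^8y^11 + 24x^4y^12
2 terms, deg 19.
19+2=21


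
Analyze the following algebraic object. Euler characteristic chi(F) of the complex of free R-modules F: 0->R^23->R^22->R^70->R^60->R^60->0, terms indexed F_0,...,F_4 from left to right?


chi = sum (-1)^i * rank:
(-1)^0*23=23
(-1)^1*22=-22
(-1)^2*70=70
(-1)^3*60=-60
(-1)^4*60=60
chi=71


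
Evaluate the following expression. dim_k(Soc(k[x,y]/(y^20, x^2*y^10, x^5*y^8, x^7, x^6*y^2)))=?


Socle = ann(m) = span of standard monomials u with x*u, y*u in I (staircase corners).
Minimal generators: x^7, x^6*y^2, x^5*y^8, x^2*y^10, y^20
Corners: xy^19, x^4y^9, x^5y^7, x^6y
Socle dim=4


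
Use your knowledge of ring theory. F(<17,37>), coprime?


gcd(17,37)=1 => F=ab-a-b=17*37-17-37=629-54=575


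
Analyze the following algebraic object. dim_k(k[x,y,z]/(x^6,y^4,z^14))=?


Basis: x^iy^jz^k, i<6,j<4,k<14
6*4*14=336


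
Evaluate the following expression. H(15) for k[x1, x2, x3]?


C(d+n-1,n-1)=C(17,2)=136


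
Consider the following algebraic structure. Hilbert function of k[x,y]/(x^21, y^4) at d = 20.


k[x,y], I = (x^21, y^4), d = 20
Need i < 21 and d-i < 4.
Range: 17 <= i <= 20.
H(20) = 4


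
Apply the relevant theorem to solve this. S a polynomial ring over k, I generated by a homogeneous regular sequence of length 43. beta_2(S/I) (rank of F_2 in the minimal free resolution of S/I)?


Regular sequence => Koszul complex is the minimal free resolution.
Syz_1 minimally generated by Koszul relations f_i*e_j - f_j*e_i (i<j): mu(Syz_1) = beta_2 = C(m,2) = m(m-1)/2
m=43
43*42/2 = 903


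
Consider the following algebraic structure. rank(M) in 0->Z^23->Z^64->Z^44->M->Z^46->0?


Alt sum=0:
(-1)^0*23 + (-1)^1*64 + (-1)^2*44 + (-1)^3*? + (-1)^4*46=0
rank(M)=49


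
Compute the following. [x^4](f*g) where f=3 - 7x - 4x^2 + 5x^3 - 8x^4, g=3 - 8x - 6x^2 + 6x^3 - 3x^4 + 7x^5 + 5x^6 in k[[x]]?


[x^4] = sum a_i*b_j, i+j=4
  3*-3=-9
  -7*6=-42
  -4*-6=24
  5*-8=-40
  -8*3=-24
Sum=-91


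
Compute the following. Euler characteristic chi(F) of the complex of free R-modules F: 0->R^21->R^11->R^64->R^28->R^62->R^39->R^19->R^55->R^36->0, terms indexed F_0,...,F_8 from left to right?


chi = sum (-1)^i * rank:
(-1)^0*21=21
(-1)^1*11=-11
(-1)^2*64=64
(-1)^3*28=-28
(-1)^4*62=62
(-1)^5*39=-39
(-1)^6*19=19
(-1)^7*55=-55
(-1)^8*36=36
chi=69


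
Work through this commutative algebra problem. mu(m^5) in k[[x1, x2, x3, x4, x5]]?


C(n+d-1,d)=C(9,5)=126


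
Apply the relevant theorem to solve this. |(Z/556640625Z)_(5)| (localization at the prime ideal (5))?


5-primary part: 556640625=5^10*57
Size=5^10=9765625


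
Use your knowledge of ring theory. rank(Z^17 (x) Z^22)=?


rank(M(x)N) = rank(M)*rank(N)
17*22 = 374


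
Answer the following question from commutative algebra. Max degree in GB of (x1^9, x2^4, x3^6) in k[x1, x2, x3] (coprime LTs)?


Pure powers, coprime LTs => already GB.
Degrees: 9, 4, 6
Max=9


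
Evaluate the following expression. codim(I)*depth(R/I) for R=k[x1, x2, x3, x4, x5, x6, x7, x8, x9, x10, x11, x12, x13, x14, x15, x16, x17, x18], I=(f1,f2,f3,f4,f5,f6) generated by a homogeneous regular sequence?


codim=6, depth=dim(R/I)=18-6=12
Product=6*12=72


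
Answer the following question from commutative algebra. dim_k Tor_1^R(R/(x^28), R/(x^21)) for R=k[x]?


Tor_1(R/I,R/J)=(I cap J)/IJ=(x^28)/(x^49)
dim=49-28=min(28,21)=21


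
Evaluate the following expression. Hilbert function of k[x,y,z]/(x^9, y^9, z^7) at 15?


Need i<9, j<9, k<7 with i+j+k=15.
For each i, j ranges over max(0,15-i-6)..min(8,15-i):
  i=0: j in [9,8] -> 0
  i=1: j in [8,8] -> 1
  i=2: j in [7,8] -> 2
  i=3: j in [6,8] -> 3
  i=4: j in [5,8] -> 4
  i=5: j in [4,8] -> 5
  i=6: j in [3,8] -> 6
  i=7: j in [2,8] -> 7
  i=8: j in [1,7] -> 7
H(15) = 0+1+2+3+4+5+6+7+7 = 35


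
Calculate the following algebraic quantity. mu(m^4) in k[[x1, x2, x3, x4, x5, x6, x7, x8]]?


C(n+d-1,d)=C(11,4)=330


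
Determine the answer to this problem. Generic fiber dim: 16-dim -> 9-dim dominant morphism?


dim(fiber)=dim(X)-dim(Y)=16-9=7


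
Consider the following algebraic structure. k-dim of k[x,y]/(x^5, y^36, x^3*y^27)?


k[x,y]/I, I = (x^5, y^36, x^3*y^27)
Rect: 5x36=180. Corner: (5-3)x(36-27)=18.
dim = 180-18 = 162


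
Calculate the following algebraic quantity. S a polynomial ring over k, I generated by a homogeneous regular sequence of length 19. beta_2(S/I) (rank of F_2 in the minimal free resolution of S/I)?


Regular sequence => Koszul complex is the minimal free resolution.
Syz_1 minimally generated by Koszul relations f_i*e_j - f_j*e_i (i<j): mu(Syz_1) = beta_2 = C(m,2) = m(m-1)/2
m=19
19*18/2 = 171


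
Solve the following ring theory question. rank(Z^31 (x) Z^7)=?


rank(M(x)N) = rank(M)*rank(N)
31*7 = 217


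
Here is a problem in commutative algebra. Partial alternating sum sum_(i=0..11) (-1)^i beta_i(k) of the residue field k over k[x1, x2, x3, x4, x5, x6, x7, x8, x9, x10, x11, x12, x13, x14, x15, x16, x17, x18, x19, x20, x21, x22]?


Koszul resolution: beta_i(k)=C(n,i), n=22
sum_(i=0..p) (-1)^i C(n,i) = (-1)^p C(n-1,p)
(-1)^11*C(21,11) = (-1)^11*352716 = -352716


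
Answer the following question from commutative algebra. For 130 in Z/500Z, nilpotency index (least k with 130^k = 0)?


130^k mod 500:
k=1: 130
k=2: 400
k=3: 0
First zero at k = 3


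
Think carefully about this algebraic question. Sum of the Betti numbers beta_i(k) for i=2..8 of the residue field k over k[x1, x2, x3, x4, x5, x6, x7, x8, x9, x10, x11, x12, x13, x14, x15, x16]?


Koszul resolution: beta_i(k)=C(n,i), n=16
C(16,2)=120, C(16,3)=560, C(16,4)=1820, C(16,5)=4368, C(16,6)=8008, C(16,7)=11440, C(16,8)=12870
Sum=39186


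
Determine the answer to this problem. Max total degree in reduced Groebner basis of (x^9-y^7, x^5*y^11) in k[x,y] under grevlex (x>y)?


LT(f1)=x^9, LT(f2)=x^5y^11, lcm=x^9y^11
S(f1,f2) = y^11*f1 - x^4*f2 = -y^18
Reduced GB = {f1, f2, y^18}; degrees 9, 16, 18
Max = 18


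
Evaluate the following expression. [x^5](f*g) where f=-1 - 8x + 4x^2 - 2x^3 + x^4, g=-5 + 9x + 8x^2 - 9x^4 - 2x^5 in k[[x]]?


[x^5] = sum a_i*b_j, i+j=5
  -1*-2=2
  -8*-9=72
  -2*8=-16
  1*9=9
Sum=67


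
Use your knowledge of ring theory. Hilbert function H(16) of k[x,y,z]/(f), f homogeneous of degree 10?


C(18,2)-C(8,2)=153-28=125


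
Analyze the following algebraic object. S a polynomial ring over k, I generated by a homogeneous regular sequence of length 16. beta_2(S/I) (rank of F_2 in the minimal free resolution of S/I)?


Regular sequence => Koszul complex is the minimal free resolution.
Syz_1 minimally generated by Koszul relations f_i*e_j - f_j*e_i (i<j): mu(Syz_1) = beta_2 = C(m,2) = m(m-1)/2
m=16
16*15/2 = 120


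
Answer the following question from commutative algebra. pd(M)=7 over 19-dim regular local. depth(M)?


pd+depth=depth(R)=19
depth=19-7=12


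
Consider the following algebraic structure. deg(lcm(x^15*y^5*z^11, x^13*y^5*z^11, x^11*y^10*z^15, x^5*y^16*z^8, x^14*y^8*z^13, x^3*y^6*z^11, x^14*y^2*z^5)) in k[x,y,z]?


lcm = componentwise max:
x: max(15,13,11,5,14,3,14)=15
y: max(5,5,10,16,8,6,2)=16
z: max(11,11,15,8,13,11,5)=15
Total=15+16+15=46


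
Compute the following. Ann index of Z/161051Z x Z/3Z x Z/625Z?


Exponent = lcm of the cyclic orders; pairwise coprime => product.
11^5*3^1*5^4=161051*3*625=301970625


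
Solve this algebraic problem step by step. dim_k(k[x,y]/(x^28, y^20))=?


Basis: x^i*y^j, i<28, j<20
28*20=560


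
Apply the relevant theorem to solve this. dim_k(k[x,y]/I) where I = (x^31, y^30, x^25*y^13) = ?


k[x,y]/I, I = (x^31, y^30, x^25*y^13)
Rect: 31x30=930. Corner: (31-25)x(30-13)=102.
dim = 930-102 = 828


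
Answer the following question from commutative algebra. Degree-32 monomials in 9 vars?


C(d+n-1,n-1)=C(40,8)=76904685


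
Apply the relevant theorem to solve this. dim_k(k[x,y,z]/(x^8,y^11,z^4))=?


Basis: x^iy^jz^k, i<8,j<11,k<4
8*11*4=352


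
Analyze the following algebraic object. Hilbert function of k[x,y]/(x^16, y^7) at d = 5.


k[x,y], I = (x^16, y^7), d = 5
Need i < 16 and d-i < 7.
Range: 0 <= i <= 5.
H(5) = 6


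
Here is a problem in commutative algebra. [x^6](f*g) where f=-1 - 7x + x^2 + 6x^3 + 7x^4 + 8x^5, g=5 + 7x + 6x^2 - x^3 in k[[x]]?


[x^6] = sum a_i*b_j, i+j=6
  6*-1=-6
  7*6=42
  8*7=56
Sum=92


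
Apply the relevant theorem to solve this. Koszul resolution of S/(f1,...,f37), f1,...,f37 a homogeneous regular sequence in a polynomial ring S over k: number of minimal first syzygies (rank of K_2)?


Regular sequence => Koszul complex is the minimal free resolution.
Syz_1 minimally generated by Koszul relations f_i*e_j - f_j*e_i (i<j): mu(Syz_1) = beta_2 = C(m,2) = m(m-1)/2
m=37
37*36/2 = 666


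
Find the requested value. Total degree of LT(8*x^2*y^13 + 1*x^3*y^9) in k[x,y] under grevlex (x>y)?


LT: 8*x^2*y^13
deg_x=2, deg_y=13
Total=2+13=15


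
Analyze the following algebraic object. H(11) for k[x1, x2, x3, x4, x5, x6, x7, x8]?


C(d+n-1,n-1)=C(18,7)=31824


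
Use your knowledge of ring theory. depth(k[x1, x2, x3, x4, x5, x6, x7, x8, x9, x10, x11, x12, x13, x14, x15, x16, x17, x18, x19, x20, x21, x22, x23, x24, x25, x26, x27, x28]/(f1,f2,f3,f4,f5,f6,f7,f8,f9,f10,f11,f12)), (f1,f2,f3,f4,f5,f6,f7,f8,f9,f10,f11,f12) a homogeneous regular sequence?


depth(R)=28
depth(R/I)=28-12=16


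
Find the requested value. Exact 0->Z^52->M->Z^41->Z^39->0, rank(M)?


Alt sum=0:
(-1)^0*52 + (-1)^1*? + (-1)^2*41 + (-1)^3*39=0
rank(M)=54


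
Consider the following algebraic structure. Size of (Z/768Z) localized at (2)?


2-primary part: 768=2^8*3
Size=2^8=256


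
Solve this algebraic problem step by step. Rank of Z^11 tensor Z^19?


rank(M(x)N) = rank(M)*rank(N)
11*19 = 209


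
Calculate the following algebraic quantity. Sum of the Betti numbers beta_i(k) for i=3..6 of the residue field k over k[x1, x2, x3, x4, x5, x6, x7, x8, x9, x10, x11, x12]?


Koszul resolution: beta_i(k)=C(n,i), n=12
C(12,3)=220, C(12,4)=495, C(12,5)=792, C(12,6)=924
Sum=2431


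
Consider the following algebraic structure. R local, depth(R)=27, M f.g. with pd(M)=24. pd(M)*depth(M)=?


pd+depth=27
depth=27-24=3
pd*depth=24*3=72


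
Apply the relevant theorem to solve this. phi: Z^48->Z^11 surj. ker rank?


rank(ker) = 48-11 = 37


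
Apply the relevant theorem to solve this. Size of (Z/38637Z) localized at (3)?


3-primary part: 38637=3^6*53
Size=3^6=729


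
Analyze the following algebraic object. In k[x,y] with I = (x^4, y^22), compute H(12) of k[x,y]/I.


k[x,y], I = (x^4, y^22), d = 12
Need i < 4 and d-i < 22.
Range: 0 <= i <= 3.
H(12) = 4


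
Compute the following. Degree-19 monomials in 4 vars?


C(d+n-1,n-1)=C(22,3)=1540


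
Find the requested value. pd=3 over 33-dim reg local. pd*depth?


pd+depth=33
depth=33-3=30
pd*depth=3*30=90


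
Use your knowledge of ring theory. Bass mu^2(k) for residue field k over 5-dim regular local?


C(n,i)=C(5,2)=10


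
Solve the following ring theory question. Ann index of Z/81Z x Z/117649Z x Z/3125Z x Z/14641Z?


Exponent = lcm of the cyclic orders; pairwise coprime => product.
3^4*7^6*5^5*11^4=81*117649*3125*14641=436007561653125


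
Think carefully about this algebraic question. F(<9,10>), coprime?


gcd(9,10)=1 => F=ab-a-b=9*10-9-10=90-19=71


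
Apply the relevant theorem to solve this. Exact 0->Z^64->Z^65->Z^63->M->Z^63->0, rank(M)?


Alt sum=0:
(-1)^0*64 + (-1)^1*65 + (-1)^2*63 + (-1)^3*? + (-1)^4*63=0
rank(M)=125


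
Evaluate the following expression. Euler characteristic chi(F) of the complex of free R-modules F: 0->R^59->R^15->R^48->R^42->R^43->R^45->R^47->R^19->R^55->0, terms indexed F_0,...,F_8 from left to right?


chi = sum (-1)^i * rank:
(-1)^0*59=59
(-1)^1*15=-15
(-1)^2*48=48
(-1)^3*42=-42
(-1)^4*43=43
(-1)^5*45=-45
(-1)^6*47=47
(-1)^7*19=-19
(-1)^8*55=55
chi=131


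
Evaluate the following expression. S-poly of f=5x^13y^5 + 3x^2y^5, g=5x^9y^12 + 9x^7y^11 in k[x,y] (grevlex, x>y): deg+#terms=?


LT(f)=5x^13y^5, LT(g)=5x^9y^12
lcm(LM)=x^13y^12
S(f,g) (scaled by 25 to clear denominators) = 5y^7*f - 5x^4*g = -45x^11y^11 + 15x^2y^12
2 terms, deg 22.
22+2=24


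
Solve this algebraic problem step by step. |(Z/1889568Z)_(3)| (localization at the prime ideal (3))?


3-primary part: 1889568=3^10*32
Size=3^10=59049


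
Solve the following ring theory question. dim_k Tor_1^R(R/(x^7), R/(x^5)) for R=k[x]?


Tor_1(R/I,R/J)=(I cap J)/IJ=(x^7)/(x^12)
dim=12-7=min(7,5)=5


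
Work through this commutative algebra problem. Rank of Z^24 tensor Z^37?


rank(M(x)N) = rank(M)*rank(N)
24*37 = 888


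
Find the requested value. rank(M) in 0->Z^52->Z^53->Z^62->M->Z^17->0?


Alt sum=0:
(-1)^0*52 + (-1)^1*53 + (-1)^2*62 + (-1)^3*? + (-1)^4*17=0
rank(M)=78


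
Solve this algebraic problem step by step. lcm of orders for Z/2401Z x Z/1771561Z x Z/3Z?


Exponent = lcm of the cyclic orders; pairwise coprime => product.
7^4*11^6*3^1=2401*1771561*3=12760553883


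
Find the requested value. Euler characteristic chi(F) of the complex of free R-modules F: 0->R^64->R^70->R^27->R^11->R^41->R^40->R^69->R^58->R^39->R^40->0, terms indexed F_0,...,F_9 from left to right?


chi = sum (-1)^i * rank:
(-1)^0*64=64
(-1)^1*70=-70
(-1)^2*27=27
(-1)^3*11=-11
(-1)^4*41=41
(-1)^5*40=-40
(-1)^6*69=69
(-1)^7*58=-58
(-1)^8*39=39
(-1)^9*40=-40
chi=21


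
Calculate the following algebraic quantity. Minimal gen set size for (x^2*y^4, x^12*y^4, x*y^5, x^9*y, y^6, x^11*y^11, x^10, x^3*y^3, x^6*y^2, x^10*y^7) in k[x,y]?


Remove redundant (divisible by others).
x^12*y^4 redundant.
x^11*y^11 redundant.
x^10*y^7 redundant.
Min: x^10, x^9*y, x^6*y^2, x^3*y^3, x^2*y^4, x*y^5, y^6
Count=7


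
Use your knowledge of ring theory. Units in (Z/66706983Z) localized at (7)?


Local ring = Z/823543Z.
phi(823543) = 7^6*(7-1) = 705894


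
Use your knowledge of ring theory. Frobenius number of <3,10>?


gcd(3,10)=1 => F=ab-a-b=3*10-3-10=30-13=17


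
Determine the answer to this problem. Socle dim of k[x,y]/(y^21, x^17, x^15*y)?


Socle = ann(m) = span of standard monomials u with x*u, y*u in I (staircase corners).
Minimal generators: x^17, x^15*y, y^21
Corners: x^14y^20, x^16
Socle dim=2


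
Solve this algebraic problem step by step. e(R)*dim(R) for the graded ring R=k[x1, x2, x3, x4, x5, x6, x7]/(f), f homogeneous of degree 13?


e(R)=deg(f)=13, dim(R)=7-1=6
e*dim=13*6=78


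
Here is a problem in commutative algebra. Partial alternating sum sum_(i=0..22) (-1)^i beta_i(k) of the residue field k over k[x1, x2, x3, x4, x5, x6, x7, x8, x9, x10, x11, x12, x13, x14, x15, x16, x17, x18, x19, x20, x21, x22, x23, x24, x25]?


Koszul resolution: beta_i(k)=C(n,i), n=25
sum_(i=0..p) (-1)^i C(n,i) = (-1)^p C(n-1,p)
(-1)^22*C(24,22) = (-1)^22*276 = 276


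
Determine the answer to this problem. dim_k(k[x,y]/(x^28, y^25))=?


Basis: x^i*y^j, i<28, j<25
28*25=700


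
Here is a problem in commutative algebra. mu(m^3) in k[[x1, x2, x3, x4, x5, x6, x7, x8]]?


C(n+d-1,d)=C(10,3)=120


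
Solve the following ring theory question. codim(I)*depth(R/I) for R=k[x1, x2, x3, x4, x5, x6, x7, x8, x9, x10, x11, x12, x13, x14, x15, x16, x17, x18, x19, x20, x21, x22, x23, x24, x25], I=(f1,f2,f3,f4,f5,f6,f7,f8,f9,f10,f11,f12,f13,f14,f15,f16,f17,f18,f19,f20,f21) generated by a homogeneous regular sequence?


codim=21, depth=dim(R/I)=25-21=4
Product=21*4=84


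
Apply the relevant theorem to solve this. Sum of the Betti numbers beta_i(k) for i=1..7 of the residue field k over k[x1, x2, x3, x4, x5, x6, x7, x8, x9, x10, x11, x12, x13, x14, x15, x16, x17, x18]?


Koszul resolution: beta_i(k)=C(n,i), n=18
C(18,1)=18, C(18,2)=153, C(18,3)=816, C(18,4)=3060, C(18,5)=8568, C(18,6)=18564, C(18,7)=31824
Sum=63003


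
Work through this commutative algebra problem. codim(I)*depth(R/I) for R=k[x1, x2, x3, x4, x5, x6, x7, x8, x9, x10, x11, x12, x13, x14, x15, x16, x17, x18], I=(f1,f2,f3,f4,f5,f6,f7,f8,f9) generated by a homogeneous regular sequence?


codim=9, depth=dim(R/I)=18-9=9
Product=9*9=81


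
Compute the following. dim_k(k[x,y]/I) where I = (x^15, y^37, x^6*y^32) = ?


k[x,y]/I, I = (x^15, y^37, x^6*y^32)
Rect: 15x37=555. Corner: (15-6)x(37-32)=45.
dim = 555-45 = 510


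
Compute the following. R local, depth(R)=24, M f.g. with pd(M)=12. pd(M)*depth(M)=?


pd+depth=24
depth=24-12=12
pd*depth=12*12=144


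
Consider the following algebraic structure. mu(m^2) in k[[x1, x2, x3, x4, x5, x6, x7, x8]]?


C(n+d-1,d)=C(9,2)=36


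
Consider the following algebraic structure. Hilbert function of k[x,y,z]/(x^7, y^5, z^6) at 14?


Need i<7, j<5, k<6 with i+j+k=14.
For each i, j ranges over max(0,14-i-5)..min(4,14-i):
  i=0: j in [9,4] -> 0
  i=1: j in [8,4] -> 0
  i=2: j in [7,4] -> 0
  i=3: j in [6,4] -> 0
  i=4: j in [5,4] -> 0
  i=5: j in [4,4] -> 1
  i=6: j in [3,4] -> 2
H(14) = 0+0+0+0+0+1+2 = 3


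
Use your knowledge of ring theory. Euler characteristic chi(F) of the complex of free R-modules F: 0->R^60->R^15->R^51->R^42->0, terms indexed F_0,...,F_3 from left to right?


chi = sum (-1)^i * rank:
(-1)^0*60=60
(-1)^1*15=-15
(-1)^2*51=51
(-1)^3*42=-42
chi=54


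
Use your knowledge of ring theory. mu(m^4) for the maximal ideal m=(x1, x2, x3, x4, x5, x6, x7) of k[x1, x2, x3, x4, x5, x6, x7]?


Graded Nakayama: mu(m^d) = dim_k (m^d/m^(d+1)) = #degree-4 monomials in 7 vars
C(n+d-1,d)=C(10,4)=210


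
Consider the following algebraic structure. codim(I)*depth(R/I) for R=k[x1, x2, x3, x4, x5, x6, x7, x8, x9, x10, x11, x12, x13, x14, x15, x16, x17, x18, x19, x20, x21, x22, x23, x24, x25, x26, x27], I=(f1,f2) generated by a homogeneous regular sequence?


codim=2, depth=dim(R/I)=27-2=25
Product=2*25=50


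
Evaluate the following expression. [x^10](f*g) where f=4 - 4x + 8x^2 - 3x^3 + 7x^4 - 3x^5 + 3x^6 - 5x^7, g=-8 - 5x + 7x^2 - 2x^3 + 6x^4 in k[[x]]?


[x^10] = sum a_i*b_j, i+j=10
  3*6=18
  -5*-2=10
Sum=28


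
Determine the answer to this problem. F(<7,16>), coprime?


gcd(7,16)=1 => F=ab-a-b=7*16-7-16=112-23=89


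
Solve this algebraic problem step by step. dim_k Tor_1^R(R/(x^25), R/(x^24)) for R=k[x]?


Tor_1(R/I,R/J)=(I cap J)/IJ=(x^25)/(x^49)
dim=49-25=min(25,24)=24


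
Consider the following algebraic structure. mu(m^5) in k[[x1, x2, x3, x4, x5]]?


C(n+d-1,d)=C(9,5)=126


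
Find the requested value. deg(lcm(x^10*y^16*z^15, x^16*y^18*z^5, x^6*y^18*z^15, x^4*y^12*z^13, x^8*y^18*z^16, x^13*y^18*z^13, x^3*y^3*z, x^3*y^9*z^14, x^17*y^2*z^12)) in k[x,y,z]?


lcm = componentwise max:
x: max(10,16,6,4,8,13,3,3,17)=17
y: max(16,18,18,12,18,18,3,9,2)=18
z: max(15,5,15,13,16,13,1,14,12)=16
Total=17+18+16=51


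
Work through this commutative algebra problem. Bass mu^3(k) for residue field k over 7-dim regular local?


C(n,i)=C(7,3)=35


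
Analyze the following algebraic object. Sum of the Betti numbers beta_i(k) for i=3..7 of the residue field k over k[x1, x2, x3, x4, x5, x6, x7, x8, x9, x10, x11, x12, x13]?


Koszul resolution: beta_i(k)=C(n,i), n=13
C(13,3)=286, C(13,4)=715, C(13,5)=1287, C(13,6)=1716, C(13,7)=1716
Sum=5720


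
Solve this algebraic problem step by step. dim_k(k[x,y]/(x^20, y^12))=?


Basis: x^i*y^j, i<20, j<12
20*12=240


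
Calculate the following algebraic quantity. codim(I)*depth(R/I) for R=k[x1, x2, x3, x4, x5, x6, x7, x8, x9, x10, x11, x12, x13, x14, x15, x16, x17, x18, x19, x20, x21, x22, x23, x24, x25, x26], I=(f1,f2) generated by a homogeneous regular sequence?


codim=2, depth=dim(R/I)=26-2=24
Product=2*24=48


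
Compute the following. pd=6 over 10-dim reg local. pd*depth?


pd+depth=10
depth=10-6=4
pd*depth=6*4=24


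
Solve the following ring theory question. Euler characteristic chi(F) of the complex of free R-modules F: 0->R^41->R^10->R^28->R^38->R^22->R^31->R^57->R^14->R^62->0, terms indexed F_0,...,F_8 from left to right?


chi = sum (-1)^i * rank:
(-1)^0*41=41
(-1)^1*10=-10
(-1)^2*28=28
(-1)^3*38=-38
(-1)^4*22=22
(-1)^5*31=-31
(-1)^6*57=57
(-1)^7*14=-14
(-1)^8*62=62
chi=117


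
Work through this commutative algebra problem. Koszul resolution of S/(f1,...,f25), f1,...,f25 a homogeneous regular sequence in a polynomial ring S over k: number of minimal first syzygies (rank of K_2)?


Regular sequence => Koszul complex is the minimal free resolution.
Syz_1 minimally generated by Koszul relations f_i*e_j - f_j*e_i (i<j): mu(Syz_1) = beta_2 = C(m,2) = m(m-1)/2
m=25
25*24/2 = 300


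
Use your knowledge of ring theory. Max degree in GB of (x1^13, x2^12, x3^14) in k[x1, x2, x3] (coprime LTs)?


Pure powers, coprime LTs => already GB.
Degrees: 13, 12, 14
Max=14


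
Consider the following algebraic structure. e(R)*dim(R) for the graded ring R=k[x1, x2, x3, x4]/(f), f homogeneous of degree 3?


e(R)=deg(f)=3, dim(R)=4-1=3
e*dim=3*3=9


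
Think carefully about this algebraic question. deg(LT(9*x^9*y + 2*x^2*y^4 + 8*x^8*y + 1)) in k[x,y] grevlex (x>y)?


LT: 9*x^9*y
deg_x=9, deg_y=1
Total=9+1=10


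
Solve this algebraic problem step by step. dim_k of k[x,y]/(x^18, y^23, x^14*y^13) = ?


k[x,y]/I, I = (x^18, y^23, x^14*y^13)
Rect: 18x23=414. Corner: (18-14)x(23-13)=40.
dim = 414-40 = 374


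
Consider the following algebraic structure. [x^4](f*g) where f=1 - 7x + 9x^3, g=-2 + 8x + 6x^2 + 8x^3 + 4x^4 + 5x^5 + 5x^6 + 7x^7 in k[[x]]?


[x^4] = sum a_i*b_j, i+j=4
  1*4=4
  -7*8=-56
  9*8=72
Sum=20


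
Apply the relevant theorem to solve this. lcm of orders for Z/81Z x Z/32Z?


Exponent = lcm of the cyclic orders; pairwise coprime => product.
3^4*2^5=81*32=2592


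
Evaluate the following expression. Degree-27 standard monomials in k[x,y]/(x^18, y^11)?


k[x,y], I = (x^18, y^11), d = 27
Need i < 18 and d-i < 11.
Range: 17 <= i <= 17.
H(27) = 1


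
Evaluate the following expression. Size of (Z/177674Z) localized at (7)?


7-primary part: 177674=7^4*74
Size=7^4=2401


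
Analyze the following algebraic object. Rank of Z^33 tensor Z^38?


rank(M(x)N) = rank(M)*rank(N)
33*38 = 1254


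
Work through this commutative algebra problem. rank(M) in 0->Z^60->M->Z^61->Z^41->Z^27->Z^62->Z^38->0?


Alt sum=0:
(-1)^0*60 + (-1)^1*? + (-1)^2*61 + (-1)^3*41 + (-1)^4*27 + (-1)^5*62 + (-1)^6*38=0
rank(M)=83


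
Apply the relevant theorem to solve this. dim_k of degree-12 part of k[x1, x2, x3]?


C(d+n-1,n-1)=C(14,2)=91


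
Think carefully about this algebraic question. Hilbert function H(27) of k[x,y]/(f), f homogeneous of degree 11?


H(t)=d for t>=d-1.
d=11, t=27
H(27)=11


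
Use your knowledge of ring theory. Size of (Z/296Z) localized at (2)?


2-primary part: 296=2^3*37
Size=2^3=8


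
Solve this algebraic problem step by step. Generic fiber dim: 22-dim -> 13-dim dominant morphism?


dim(fiber)=dim(X)-dim(Y)=22-13=9


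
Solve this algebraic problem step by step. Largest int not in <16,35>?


gcd(16,35)=1 => F=ab-a-b=16*35-16-35=560-51=509


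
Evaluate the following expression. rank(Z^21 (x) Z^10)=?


rank(M(x)N) = rank(M)*rank(N)
21*10 = 210


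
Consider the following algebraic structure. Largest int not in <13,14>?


gcd(13,14)=1 => F=ab-a-b=13*14-13-14=182-27=155


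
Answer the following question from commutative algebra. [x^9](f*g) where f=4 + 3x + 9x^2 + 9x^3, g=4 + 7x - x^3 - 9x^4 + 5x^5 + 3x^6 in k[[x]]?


[x^9] = sum a_i*b_j, i+j=9
  9*3=27
Sum=27


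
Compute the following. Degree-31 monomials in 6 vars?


C(d+n-1,n-1)=C(36,5)=376992


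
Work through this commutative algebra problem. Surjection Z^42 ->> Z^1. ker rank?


rank(ker) = 42-1 = 41


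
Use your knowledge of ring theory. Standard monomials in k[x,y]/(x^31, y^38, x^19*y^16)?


k[x,y]/I, I = (x^31, y^38, x^19*y^16)
Rect: 31x38=1178. Corner: (31-19)x(38-16)=264.
dim = 1178-264 = 914


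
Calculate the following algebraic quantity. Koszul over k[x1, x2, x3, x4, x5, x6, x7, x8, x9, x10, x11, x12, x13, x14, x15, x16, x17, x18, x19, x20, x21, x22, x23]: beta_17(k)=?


C(n,i)=C(23,17)=100947


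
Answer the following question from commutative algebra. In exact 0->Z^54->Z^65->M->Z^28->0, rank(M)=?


Alt sum=0:
(-1)^0*54 + (-1)^1*65 + (-1)^2*? + (-1)^3*28=0
rank(M)=39


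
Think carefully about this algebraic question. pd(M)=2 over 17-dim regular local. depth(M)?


pd+depth=depth(R)=17
depth=17-2=15


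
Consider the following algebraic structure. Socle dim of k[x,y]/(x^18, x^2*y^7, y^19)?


Socle = ann(m) = span of standard monomials u with x*u, y*u in I (staircase corners).
Minimal generators: x^18, x^2*y^7, y^19
Corners: xy^18, x^17y^6
Socle dim=2
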